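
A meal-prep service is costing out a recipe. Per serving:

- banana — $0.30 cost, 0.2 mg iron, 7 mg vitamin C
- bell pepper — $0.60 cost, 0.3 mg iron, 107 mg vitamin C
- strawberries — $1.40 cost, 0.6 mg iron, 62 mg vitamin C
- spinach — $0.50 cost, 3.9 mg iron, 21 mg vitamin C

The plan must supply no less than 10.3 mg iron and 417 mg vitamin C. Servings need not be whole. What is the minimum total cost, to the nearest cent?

$3.25

With two linear requirements the optimum uses one or two foods; enumerate the corners.
banana only: max(10.3/0.2, 417/7) = 59.57 servings → $17.87.
bell pepper only: max(10.3/0.3, 417/107) = 34.33 servings → $20.60.
strawberries only: max(10.3/0.6, 417/62) = 17.17 servings → $24.03.
spinach only: max(10.3/3.9, 417/21) = 19.86 servings → $9.93.
banana + bell pepper with both tight: 50.62 servings and 0.5855 servings → $15.54.
banana + strawberries with both tight: 47.37 servings and 1.378 servings → $16.14.
banana + spinach with both targets exact would need a negative amount; discard.
bell pepper + strawberries: intersection lies outside the first quadrant.
bell pepper + spinach with both tight: 3.431 servings and 2.377 servings → $3.25.
strawberries + spinach with both tight: 6.152 servings and 1.695 servings → $9.46.
Cheapest feasible corner: $3.25.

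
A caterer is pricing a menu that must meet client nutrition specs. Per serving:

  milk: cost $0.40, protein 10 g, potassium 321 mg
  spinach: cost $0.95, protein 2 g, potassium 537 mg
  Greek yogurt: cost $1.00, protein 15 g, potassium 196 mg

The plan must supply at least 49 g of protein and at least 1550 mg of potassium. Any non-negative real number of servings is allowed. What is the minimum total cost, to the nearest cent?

$1.96

Compare the cost at each extreme point of the feasible region.
milk only: max(49/10, 1550/321) = 4.9 servings → $1.96.
spinach only: max(49/2, 1550/537) = 24.5 servings → $23.27.
Greek yogurt only: max(49/15, 1550/196) = 7.908 servings → $7.91.
milk + spinach with both targets exact would need a negative amount; discard.
milk + Greek yogurt with both tight: 4.78 servings and 0.08021 servings → $1.99.
spinach + Greek yogurt with both tight: 1.781 servings and 3.029 servings → $4.72.
The minimum over all feasible corners is $1.96.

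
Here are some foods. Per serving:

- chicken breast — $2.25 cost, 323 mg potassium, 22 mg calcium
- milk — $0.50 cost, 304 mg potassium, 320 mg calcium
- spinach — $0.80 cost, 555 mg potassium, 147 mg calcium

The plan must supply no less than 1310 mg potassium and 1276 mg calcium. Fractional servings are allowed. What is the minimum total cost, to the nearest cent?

$2.13

Compare the cost at each extreme point of the feasible region.
chicken breast only: max(1310/323, 1276/22) = 58 servings → $130.50.
milk only: max(1310/304, 1276/320) = 4.309 servings → $2.15.
spinach only: max(1310/555, 1276/147) = 8.68 servings → $6.94.
chicken breast + milk with both tight: 0.3237 servings and 3.965 servings → $2.71.
chicken breast + spinach: the both-tight solution has a negative serving — not a feasible corner.
milk + spinach with both tight: 3.879 servings and 0.2355 servings → $2.13.
Cheapest feasible corner: $2.13.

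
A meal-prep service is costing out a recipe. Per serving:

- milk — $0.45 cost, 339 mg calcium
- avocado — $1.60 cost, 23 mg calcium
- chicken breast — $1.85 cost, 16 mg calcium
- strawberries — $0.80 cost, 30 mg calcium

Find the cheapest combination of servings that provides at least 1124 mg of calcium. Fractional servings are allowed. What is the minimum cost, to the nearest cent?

$1.49

Cost per mg of calcium: milk $0.0013, strawberries $0.0267, avocado $0.0696, chicken breast $0.1156.
With no serving limits, use only milk: 1124 mg / 339 mg = 3.316 servings × $0.45 = $1.49.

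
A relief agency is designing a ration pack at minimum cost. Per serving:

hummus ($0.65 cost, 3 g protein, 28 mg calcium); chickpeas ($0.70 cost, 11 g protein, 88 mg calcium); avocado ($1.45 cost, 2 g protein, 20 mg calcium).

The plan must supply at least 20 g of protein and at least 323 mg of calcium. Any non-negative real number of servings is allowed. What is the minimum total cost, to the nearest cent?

$2.57

Compare the cost at each extreme point of the feasible region.
hummus only: max(20/3, 323/28) = 11.54 servings → $7.50.
chickpeas only: max(20/11, 323/88) = 3.67 servings → $2.57.
avocado only: max(20/2, 323/20) = 16.15 servings → $23.42.
hummus + chickpeas with both targets exact would need a negative amount; discard.
hummus + avocado: the both-tight solution has a negative serving — not a feasible corner.
chickpeas + avocado with both targets exact would need a negative amount; discard.
Cheapest feasible corner: $2.57.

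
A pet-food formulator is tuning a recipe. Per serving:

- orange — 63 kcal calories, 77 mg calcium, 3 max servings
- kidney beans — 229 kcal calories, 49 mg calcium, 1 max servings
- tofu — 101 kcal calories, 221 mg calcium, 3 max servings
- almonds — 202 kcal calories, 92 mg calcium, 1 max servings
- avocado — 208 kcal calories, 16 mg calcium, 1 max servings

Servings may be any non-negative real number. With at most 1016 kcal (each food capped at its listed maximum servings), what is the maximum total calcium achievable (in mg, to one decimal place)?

Calcium per kcal: tofu 2.188, orange 1.222, almonds 0.4554, kidney beans 0.214, avocado 0.07692.
Take 3 servings of tofu: uses 303 kcal, +663.0 mg calcium (running total 663.0 mg).
Take 3 servings of orange: uses 189 kcal, +231.0 mg calcium (running total 894.0 mg).
Take 1 serving of almonds: uses 202 kcal, +92.0 mg calcium (running total 986.0 mg).
Take 1 serving of kidney beans: uses 229 kcal, +49.0 mg calcium (running total 1035.0 mg).
Take 0.4471 servings of avocado: uses 93 kcal, +7.2 mg calcium (running total 1042.2 mg).
Filling greedily by calcium-per-kcal is optimal for one linear limit, giving 1042.2 mg.

1042.2 mg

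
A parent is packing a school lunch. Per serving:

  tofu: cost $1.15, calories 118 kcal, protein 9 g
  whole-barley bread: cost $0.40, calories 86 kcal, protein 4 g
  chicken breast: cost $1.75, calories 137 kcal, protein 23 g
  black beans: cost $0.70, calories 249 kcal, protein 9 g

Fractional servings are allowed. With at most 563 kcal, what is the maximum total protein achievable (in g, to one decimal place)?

Protein per kcal: chicken breast 0.1679, tofu 0.07627, whole-barley bread 0.04651, black beans 0.03614.
With no serving limits, spend the whole calories allowance on chicken breast: 563 kcal / 137 kcal × 23 g = 94.5 g.

94.5 g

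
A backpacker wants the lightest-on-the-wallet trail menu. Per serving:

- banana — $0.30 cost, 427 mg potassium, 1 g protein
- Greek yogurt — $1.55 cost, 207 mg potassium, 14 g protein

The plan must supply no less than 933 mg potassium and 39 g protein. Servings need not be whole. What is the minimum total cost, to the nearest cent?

$4.48

Check every corner: each single food scaled to meet both minima, and each pair solved so both constraints bind.
banana only: max(933/427, 39/1) = 39 servings → $11.70.
Greek yogurt only: max(933/207, 39/14) = 4.507 servings → $6.99.
banana + Greek yogurt with both tight: 0.8645 servings and 2.724 servings → $4.48.
Cheapest feasible corner: $4.48.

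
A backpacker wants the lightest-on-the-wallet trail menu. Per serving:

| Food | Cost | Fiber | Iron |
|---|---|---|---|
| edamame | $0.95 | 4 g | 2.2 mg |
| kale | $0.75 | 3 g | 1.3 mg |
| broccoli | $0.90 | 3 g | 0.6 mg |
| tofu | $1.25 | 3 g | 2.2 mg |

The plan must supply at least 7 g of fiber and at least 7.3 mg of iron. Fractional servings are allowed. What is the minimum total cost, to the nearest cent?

With two linear requirements the optimum uses one or two foods; enumerate the corners.
edamame only: max(7/4, 7.3/2.2) = 3.318 servings → $3.15.
kale only: max(7/3, 7.3/1.3) = 5.615 servings → $4.21.
broccoli only: max(7/3, 7.3/0.6) = 12.17 servings → $10.95.
tofu only: max(7/3, 7.3/2.2) = 3.318 servings → $4.15.
edamame + kale with both targets exact would need a negative amount; discard.
edamame + broccoli: intersection lies outside the first quadrant.
edamame + tofu with both targets exact would need a negative amount; discard.
kale + broccoli with both targets exact would need a negative amount; discard.
kale + tofu: the both-tight solution has a negative serving — not a feasible corner.
broccoli + tofu with both targets exact would need a negative amount; discard.
So the least-cost plan costs $3.15.

$3.15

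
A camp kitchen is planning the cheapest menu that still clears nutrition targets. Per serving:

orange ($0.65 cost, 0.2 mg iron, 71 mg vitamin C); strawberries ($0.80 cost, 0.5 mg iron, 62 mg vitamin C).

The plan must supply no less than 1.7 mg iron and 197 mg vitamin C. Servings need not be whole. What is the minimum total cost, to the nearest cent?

A basic optimal solution has at most two foods positive. Try each food alone and each pair with both targets met exactly.
orange only: max(1.7/0.2, 197/71) = 8.5 servings → $5.53.
strawberries only: max(1.7/0.5, 197/62) = 3.4 servings → $2.72.
orange + strawberries: the both-tight solution has a negative serving — not a feasible corner.
The minimum over all feasible corners is $2.72.

$2.72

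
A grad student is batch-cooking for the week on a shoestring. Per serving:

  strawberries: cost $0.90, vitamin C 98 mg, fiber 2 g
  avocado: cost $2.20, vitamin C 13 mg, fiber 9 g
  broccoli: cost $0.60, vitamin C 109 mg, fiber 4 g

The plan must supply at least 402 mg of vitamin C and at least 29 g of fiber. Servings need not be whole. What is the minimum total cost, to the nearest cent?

$4.35

Minimising a linear cost over {vitamin C ≥ 402, fiber ≥ 29, servings ≥ 0} — the optimum is at a vertex, using one or two foods.
strawberries only: max(402/98, 29/2) = 14.5 servings → $13.05.
avocado only: max(402/13, 29/9) = 30.92 servings → $68.03.
broccoli only: max(402/109, 29/4) = 7.25 servings → $4.35.
strawberries + avocado with both tight: 3.786 servings and 2.381 servings → $8.65.
strawberries + broccoli with both targets exact would need a negative amount; discard.
avocado + broccoli with both tight: 1.672 servings and 3.489 servings → $5.77.
So the least-cost plan costs $4.35.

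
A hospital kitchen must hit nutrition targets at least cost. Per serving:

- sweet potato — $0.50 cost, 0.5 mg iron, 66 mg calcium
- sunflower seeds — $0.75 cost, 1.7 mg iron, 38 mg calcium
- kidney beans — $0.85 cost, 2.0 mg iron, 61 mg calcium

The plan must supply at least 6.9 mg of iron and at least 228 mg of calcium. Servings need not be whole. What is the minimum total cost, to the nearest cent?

$3.03

Two binding constraints pin down two serving amounts, so the optimal mix uses at most two foods. The candidates are each food alone (scaled to the tighter of iron/calcium) and each pair with both constraints tight.
sweet potato only: max(6.9/0.5, 228/66) = 13.8 servings → $6.90.
sunflower seeds only: max(6.9/1.7, 228/38) = 6 servings → $4.50.
kidney beans only: max(6.9/2.0, 228/61) = 3.738 servings → $3.18.
sweet potato + sunflower seeds with both tight: 1.345 servings and 3.663 servings → $3.42.
sweet potato + kidney beans with both tight: 0.3458 servings and 3.364 servings → $3.03.
sunflower seeds + kidney beans with both targets exact would need a negative amount; discard.
So the least-cost plan costs $3.03.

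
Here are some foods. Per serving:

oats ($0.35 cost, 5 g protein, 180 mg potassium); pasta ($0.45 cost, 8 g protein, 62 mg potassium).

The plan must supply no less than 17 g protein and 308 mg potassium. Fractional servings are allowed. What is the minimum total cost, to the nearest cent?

$1.04

This is a tiny linear program; its minimum lies at a vertex of the feasible set. List the vertices and price them.
oats only: max(17/5, 308/180) = 3.4 servings → $1.19.
pasta only: max(17/8, 308/62) = 4.968 servings → $2.24.
oats + pasta with both tight: 1.248 servings and 1.345 servings → $1.04.
So the least-cost plan costs $1.04.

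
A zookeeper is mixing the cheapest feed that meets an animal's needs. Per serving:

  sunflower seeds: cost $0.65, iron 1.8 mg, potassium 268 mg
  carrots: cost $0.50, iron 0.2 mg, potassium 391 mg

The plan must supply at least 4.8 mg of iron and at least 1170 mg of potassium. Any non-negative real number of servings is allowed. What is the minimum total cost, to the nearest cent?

$2.27

With two linear requirements the optimum uses one or two foods; enumerate the corners.
sunflower seeds only: max(4.8/1.8, 1170/268) = 4.366 servings → $2.84.
carrots only: max(4.8/0.2, 1170/391) = 24 servings → $12.00.
sunflower seeds + carrots with both tight: 2.527 servings and 1.261 servings → $2.27.
The minimum over all feasible corners is $2.27.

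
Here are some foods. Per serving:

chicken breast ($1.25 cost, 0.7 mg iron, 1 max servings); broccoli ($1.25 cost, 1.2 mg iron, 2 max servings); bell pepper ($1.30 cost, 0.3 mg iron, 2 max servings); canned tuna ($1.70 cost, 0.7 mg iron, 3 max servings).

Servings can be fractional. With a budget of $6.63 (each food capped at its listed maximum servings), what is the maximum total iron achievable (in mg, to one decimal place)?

Iron per dollar: broccoli 0.96, chicken breast 0.56, canned tuna 0.4118, bell pepper 0.2308.
Take 2 servings of broccoli: spends $2.50, +2.4 mg iron (running total 2.4 mg).
Take 1 serving of chicken breast: spends $1.25, +0.7 mg iron (running total 3.1 mg).
Take 1.694 servings of canned tuna: spends $2.88, +1.2 mg iron (running total 4.3 mg).
Filling greedily by iron-per-dollar is optimal for one linear limit, giving 4.3 mg.

4.3 mg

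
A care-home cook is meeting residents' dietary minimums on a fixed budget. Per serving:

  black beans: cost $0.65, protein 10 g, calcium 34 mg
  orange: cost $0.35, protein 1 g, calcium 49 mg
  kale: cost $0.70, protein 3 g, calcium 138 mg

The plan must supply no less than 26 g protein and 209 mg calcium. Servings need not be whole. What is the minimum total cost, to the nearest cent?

Two binding constraints pin down two serving amounts, so the optimal mix uses at most two foods. The candidates are each food alone (scaled to the tighter of protein/calcium) and each pair with both constraints tight.
black beans only: max(26/10, 209/34) = 6.147 servings → $4.00.
orange only: max(26/1, 209/49) = 26 servings → $9.10.
kale only: max(26/3, 209/138) = 8.667 servings → $6.07.
black beans + orange with both tight: 2.336 servings and 2.645 servings → $2.44.
black beans + kale with both tight: 2.317 servings and 0.9437 servings → $2.17.
orange + kale with both targets exact would need a negative amount; discard.
So the least-cost plan costs $2.17.

$2.17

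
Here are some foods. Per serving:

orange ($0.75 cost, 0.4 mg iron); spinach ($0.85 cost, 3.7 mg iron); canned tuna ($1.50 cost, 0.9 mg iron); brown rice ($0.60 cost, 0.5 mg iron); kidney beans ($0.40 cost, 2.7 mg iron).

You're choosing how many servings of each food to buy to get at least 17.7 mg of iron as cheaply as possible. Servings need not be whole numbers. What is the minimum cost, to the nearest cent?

$2.62

Cost per mg of iron: kidney beans $0.1481, spinach $0.2297, brown rice $1.2000, canned tuna $1.6667, orange $1.8750.
With no serving limits, use only kidney beans: 17.7 mg / 2.7 mg = 6.556 servings × $0.40 = $2.62.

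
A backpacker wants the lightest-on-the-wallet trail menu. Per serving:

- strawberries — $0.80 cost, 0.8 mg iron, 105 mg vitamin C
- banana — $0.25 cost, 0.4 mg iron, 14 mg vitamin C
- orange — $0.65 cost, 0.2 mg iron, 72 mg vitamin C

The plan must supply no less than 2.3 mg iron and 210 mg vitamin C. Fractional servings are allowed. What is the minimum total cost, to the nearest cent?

At the optimum either one food covers both requirements or two foods hit both targets exactly; no other combination can be cheaper.
strawberries only: max(2.3/0.8, 210/105) = 2.875 servings → $2.30.
banana only: max(2.3/0.4, 210/14) = 15 servings → $3.75.
orange only: max(2.3/0.2, 210/72) = 11.5 servings → $7.47.
strawberries + banana with both tight: 1.682 servings and 2.386 servings → $1.94.
strawberries + orange with both targets exact would need a negative amount; discard.
banana + orange with both tight: 4.754 servings and 1.992 servings → $2.48.
The minimum over all feasible corners is $1.94.

$1.94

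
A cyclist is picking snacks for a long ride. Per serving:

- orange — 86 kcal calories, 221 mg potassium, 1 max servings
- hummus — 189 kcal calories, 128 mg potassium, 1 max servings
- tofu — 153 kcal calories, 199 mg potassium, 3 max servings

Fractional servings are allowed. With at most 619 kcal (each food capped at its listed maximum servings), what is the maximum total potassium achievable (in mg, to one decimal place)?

Potassium per kcal: orange 2.57, tofu 1.301, hummus 0.6772.
Take 1 serving of orange: uses 86 kcal, +221.0 mg potassium (running total 221.0 mg).
Take 3 servings of tofu: uses 459 kcal, +597.0 mg potassium (running total 818.0 mg).
Take 0.3915 servings of hummus: uses 74 kcal, +50.1 mg potassium (running total 868.1 mg).
Filling greedily by potassium-per-kcal is optimal for one linear limit, giving 868.1 mg.

868.1 mg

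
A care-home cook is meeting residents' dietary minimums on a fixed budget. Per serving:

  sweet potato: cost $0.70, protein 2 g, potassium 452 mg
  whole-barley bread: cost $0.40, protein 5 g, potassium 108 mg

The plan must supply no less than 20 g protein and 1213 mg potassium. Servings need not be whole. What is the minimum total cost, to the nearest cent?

With two linear requirements the optimum uses one or two foods; enumerate the corners.
sweet potato only: max(20/2, 1213/452) = 10 servings → $7.00.
whole-barley bread only: max(20/5, 1213/108) = 11.23 servings → $4.49.
sweet potato + whole-barley bread with both tight: 1.91 servings and 3.236 servings → $2.63.
Cheapest feasible corner: $2.63.

$2.63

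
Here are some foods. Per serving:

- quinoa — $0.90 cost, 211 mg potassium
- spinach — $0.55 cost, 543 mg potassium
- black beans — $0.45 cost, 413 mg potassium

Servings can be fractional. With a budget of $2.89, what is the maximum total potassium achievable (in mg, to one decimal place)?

2853.2 mg

Potassium per dollar: spinach 987.3, black beans 917.8, quinoa 234.4.
With no serving limits, spend the whole cost allowance on spinach: $2.89 / $0.55 × 543 mg = 2853.2 mg.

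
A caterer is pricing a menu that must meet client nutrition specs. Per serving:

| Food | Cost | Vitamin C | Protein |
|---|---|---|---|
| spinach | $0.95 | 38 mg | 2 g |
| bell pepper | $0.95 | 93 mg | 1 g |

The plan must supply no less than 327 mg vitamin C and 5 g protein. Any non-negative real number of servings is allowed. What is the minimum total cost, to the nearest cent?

$3.86

Minimising a linear cost over {vitamin C ≥ 327, protein ≥ 5, servings ≥ 0} — the optimum is at a vertex, using one or two foods.
spinach only: max(327/38, 5/2) = 8.605 servings → $8.18.
bell pepper only: max(327/93, 5/1) = 5 servings → $4.75.
spinach + bell pepper with both tight: 0.9324 servings and 3.135 servings → $3.86.
So the least-cost plan costs $3.86.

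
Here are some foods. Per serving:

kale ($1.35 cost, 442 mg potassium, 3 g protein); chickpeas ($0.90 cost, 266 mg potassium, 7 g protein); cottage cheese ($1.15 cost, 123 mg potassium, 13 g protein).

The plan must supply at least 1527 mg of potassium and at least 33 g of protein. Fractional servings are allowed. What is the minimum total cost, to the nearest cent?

$5.05

kale only: max(1527/442, 33/3) = 11 servings → $14.85.
chickpeas only: max(1527/266, 33/7) = 5.741 servings → $5.17.
cottage cheese only: max(1527/123, 33/13) = 12.41 servings → $14.28.
kale + chickpeas with both tight: 0.8323 servings and 4.358 servings → $5.05.
kale + cottage cheese with both tight: 2.937 servings and 1.861 servings → $6.10.
chickpeas + cottage cheese: intersection lies outside the first quadrant.
Cheapest feasible corner: $5.05.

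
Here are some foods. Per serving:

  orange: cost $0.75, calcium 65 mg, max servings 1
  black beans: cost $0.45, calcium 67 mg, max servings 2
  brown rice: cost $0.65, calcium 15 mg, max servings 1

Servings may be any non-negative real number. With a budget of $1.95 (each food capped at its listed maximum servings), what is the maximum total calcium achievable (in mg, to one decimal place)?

Calcium per dollar: black beans 148.9, orange 86.67, brown rice 23.08.
Take 2 servings of black beans: spends $0.90, +134.0 mg calcium (running total 134.0 mg).
Take 1 serving of orange: spends $0.75, +65.0 mg calcium (running total 199.0 mg).
Take 0.4615 servings of brown rice: spends $0.30, +6.9 mg calcium (running total 205.9 mg).
Greedy by best ratio exhausts the cost allowance optimally: 205.9 mg.

205.9 mg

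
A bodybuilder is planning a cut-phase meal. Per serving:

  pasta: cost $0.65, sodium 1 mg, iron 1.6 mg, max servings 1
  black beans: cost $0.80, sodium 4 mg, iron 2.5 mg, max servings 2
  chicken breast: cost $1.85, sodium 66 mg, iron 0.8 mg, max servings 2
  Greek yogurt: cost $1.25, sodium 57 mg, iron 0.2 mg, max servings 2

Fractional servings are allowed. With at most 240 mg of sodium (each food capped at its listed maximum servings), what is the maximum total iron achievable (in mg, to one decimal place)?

Iron per mg sodium: pasta 1.6, black beans 0.625, chicken breast 0.01212, Greek yogurt 0.003509.
Take 1 serving of pasta: uses 1 mg sodium, +1.6 mg iron (running total 1.6 mg).
Take 2 servings of black beans: uses 8 mg sodium, +5.0 mg iron (running total 6.6 mg).
Take 2 servings of chicken breast: uses 132 mg sodium, +1.6 mg iron (running total 8.2 mg).
Take 1.737 servings of Greek yogurt: uses 99 mg sodium, +0.3 mg iron (running total 8.5 mg).
Filling greedily by iron-per-mg sodium is optimal for one linear limit, giving 8.5 mg.

8.5 mg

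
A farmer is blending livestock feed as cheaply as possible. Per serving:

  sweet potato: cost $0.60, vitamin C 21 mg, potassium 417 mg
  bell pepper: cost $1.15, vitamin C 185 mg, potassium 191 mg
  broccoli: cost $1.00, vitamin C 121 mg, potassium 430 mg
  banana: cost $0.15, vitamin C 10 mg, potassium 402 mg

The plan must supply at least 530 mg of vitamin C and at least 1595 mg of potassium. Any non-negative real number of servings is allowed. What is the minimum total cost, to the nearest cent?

An LP optimum is at a vertex; with two nutrient constraints at most two foods are used. Check each candidate.
sweet potato only: max(530/21, 1595/417) = 25.24 servings → $15.14.
bell pepper only: max(530/185, 1595/191) = 8.351 servings → $9.60.
broccoli only: max(530/121, 1595/430) = 4.38 servings → $4.38.
banana only: max(530/10, 1595/402) = 53 servings → $7.95.
sweet potato + bell pepper with both tight: 2.651 servings and 2.564 servings → $4.54.
sweet potato + broccoli: intersection lies outside the first quadrant.
sweet potato + banana with both targets exact would need a negative amount; discard.
bell pepper + broccoli with both tight: 0.6185 servings and 3.435 servings → $4.15.
bell pepper + banana with both tight: 2.72 servings and 2.675 servings → $3.53.
broccoli + banana: intersection lies outside the first quadrant.
The minimum over all feasible corners is $3.53.

$3.53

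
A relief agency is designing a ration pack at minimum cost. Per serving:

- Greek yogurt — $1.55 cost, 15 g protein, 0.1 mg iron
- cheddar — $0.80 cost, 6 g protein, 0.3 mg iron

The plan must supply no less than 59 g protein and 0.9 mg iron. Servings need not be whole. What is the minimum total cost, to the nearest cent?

Compare the cost at each extreme point of the feasible region.
Greek yogurt only: max(59/15, 0.9/0.1) = 9 servings → $13.95.
cheddar only: max(59/6, 0.9/0.3) = 9.833 servings → $7.87.
Greek yogurt + cheddar with both tight: 3.154 servings and 1.949 servings → $6.45.
So the least-cost plan costs $6.45.

$6.45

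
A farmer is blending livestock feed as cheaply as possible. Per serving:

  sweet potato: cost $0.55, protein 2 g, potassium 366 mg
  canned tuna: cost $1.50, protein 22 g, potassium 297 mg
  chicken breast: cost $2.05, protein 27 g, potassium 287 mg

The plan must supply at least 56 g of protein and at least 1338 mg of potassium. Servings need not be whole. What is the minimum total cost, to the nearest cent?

$4.53

The cheapest plan sits at a corner of the feasible region — with two constraints it uses at most two foods.
sweet potato only: max(56/2, 1338/366) = 28 servings → $15.40.
canned tuna only: max(56/22, 1338/297) = 4.505 servings → $6.76.
chicken breast only: max(56/27, 1338/287) = 4.662 servings → $9.56.
sweet potato + canned tuna with both tight: 1.717 servings and 2.389 servings → $4.53.
sweet potato + chicken breast with both tight: 2.154 servings and 1.914 servings → $5.11.
canned tuna + chicken breast: intersection lies outside the first quadrant.
So the least-cost plan costs $4.53.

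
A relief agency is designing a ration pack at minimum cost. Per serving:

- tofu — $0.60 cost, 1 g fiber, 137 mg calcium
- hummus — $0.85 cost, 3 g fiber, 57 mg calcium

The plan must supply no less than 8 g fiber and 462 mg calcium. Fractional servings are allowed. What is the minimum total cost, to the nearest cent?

The cheapest plan sits at a corner of the feasible region — with two constraints it uses at most two foods.
tofu only: max(8/1, 462/137) = 8 servings → $4.80.
hummus only: max(8/3, 462/57) = 8.105 servings → $6.89.
tofu + hummus with both tight: 2.627 servings and 1.791 servings → $3.10.
Cheapest feasible corner: $3.10.

$3.10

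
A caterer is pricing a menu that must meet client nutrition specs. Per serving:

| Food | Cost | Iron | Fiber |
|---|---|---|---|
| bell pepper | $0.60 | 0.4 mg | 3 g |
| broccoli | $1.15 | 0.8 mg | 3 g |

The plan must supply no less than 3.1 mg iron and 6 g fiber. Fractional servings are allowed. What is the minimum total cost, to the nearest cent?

$4.46

Compare the cost at each extreme point of the feasible region.
bell pepper only: max(3.1/0.4, 6/3) = 7.75 servings → $4.65.
broccoli only: max(3.1/0.8, 6/3) = 3.875 servings → $4.46.
bell pepper + broccoli: intersection lies outside the first quadrant.
Cheapest feasible corner: $4.46.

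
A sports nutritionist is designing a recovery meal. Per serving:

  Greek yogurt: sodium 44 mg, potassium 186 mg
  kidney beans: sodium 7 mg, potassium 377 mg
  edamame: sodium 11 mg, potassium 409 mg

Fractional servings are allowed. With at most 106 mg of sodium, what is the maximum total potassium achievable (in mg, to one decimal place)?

Potassium per mg sodium: kidney beans 53.86, edamame 37.18, Greek yogurt 4.227.
With no serving limits, spend the whole sodium allowance on kidney beans: 106 mg / 7 mg × 377 mg = 5708.9 mg.

5708.9 mg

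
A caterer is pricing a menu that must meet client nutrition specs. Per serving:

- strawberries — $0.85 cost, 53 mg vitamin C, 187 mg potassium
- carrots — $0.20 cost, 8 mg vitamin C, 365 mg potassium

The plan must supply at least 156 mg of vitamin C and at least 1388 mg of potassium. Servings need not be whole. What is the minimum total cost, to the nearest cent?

$2.68

This is a tiny linear program; its minimum lies at a vertex of the feasible set. List the vertices and price them.
strawberries only: max(156/53, 1388/187) = 7.422 servings → $6.31.
carrots only: max(156/8, 1388/365) = 19.5 servings → $3.90.
strawberries + carrots with both tight: 2.568 servings and 2.487 servings → $2.68.
The minimum over all feasible corners is $2.68.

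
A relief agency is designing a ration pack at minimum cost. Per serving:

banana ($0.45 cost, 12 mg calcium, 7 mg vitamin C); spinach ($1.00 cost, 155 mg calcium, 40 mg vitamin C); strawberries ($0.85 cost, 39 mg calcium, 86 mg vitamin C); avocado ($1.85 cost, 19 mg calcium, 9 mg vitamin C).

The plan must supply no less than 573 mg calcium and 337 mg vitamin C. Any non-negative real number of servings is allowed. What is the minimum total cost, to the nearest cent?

For a min-cost LP with two ≥-constraints, a basic feasible solution has at most two positive variables.
banana only: max(573/12, 337/7) = 48.14 servings → $21.66.
spinach only: max(573/155, 337/40) = 8.425 servings → $8.43.
strawberries only: max(573/39, 337/86) = 14.69 servings → $12.49.
avocado only: max(573/19, 337/9) = 37.44 servings → $69.27.
banana + spinach: the both-tight solution has a negative serving — not a feasible corner.
banana + strawberries with both tight: 47.61 servings and 0.04348 servings → $21.46.
banana + avocado: intersection lies outside the first quadrant.
spinach + strawberries with both tight: 3.07 servings and 2.491 servings → $5.19.
spinach + avocado: the both-tight solution has a negative serving — not a feasible corner.
strawberries + avocado with both tight: 0.9712 servings and 28.16 servings → $52.93.
So the least-cost plan costs $5.19.

$5.19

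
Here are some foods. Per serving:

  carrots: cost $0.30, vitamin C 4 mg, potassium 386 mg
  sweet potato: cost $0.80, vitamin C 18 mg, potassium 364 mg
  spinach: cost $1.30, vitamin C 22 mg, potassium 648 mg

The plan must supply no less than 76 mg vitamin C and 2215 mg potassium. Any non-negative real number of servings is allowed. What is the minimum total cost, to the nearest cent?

$3.65

carrots only: max(76/4, 2215/386) = 19 servings → $5.70.
sweet potato only: max(76/18, 2215/364) = 6.085 servings → $4.87.
spinach only: max(76/22, 2215/648) = 3.455 servings → $4.49.
carrots + sweet potato with both tight: 2.223 servings and 3.728 servings → $3.65.
carrots + spinach: intersection lies outside the first quadrant.
sweet potato + spinach with both tight: 0.1417 servings and 3.339 servings → $4.45.
Cheapest feasible corner: $3.65.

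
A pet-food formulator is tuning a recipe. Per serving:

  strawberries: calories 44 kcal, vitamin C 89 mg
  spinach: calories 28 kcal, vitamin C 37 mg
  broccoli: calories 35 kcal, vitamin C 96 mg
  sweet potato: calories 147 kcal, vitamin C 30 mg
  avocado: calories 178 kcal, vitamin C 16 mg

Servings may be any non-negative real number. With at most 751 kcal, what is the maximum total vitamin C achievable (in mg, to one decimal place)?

Vitamin C per kcal: broccoli 2.743, strawberries 2.023, spinach 1.321, sweet potato 0.2041, avocado 0.08989.
With no serving limits, spend the whole calories allowance on broccoli: 751 kcal / 35 kcal × 96 mg = 2059.9 mg.

2059.9 mg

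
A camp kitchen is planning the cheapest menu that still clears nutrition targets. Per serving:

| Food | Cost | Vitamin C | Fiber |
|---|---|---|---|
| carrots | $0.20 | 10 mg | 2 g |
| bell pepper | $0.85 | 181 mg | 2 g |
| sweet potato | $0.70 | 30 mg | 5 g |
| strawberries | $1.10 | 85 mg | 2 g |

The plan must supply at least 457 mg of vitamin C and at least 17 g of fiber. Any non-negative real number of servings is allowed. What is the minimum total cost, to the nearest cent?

$3.11

A basic optimal solution has at most two foods positive. Try each food alone and each pair with both targets met exactly.
carrots only: max(457/10, 17/2) = 45.7 servings → $9.14.
bell pepper only: max(457/181, 17/2) = 8.5 servings → $7.22.
sweet potato only: max(457/30, 17/5) = 15.23 servings → $10.66.
strawberries only: max(457/85, 17/2) = 8.5 servings → $9.35.
carrots + bell pepper with both tight: 6.325 servings and 2.175 servings → $3.11.
carrots + sweet potato: intersection lies outside the first quadrant.
carrots + strawberries with both tight: 3.54 servings and 4.96 servings → $6.16.
bell pepper + sweet potato with both tight: 2.101 servings and 2.56 servings → $3.58.
bell pepper + strawberries: the both-tight solution has a negative serving — not a feasible corner.
sweet potato + strawberries with both tight: 1.455 servings and 4.863 servings → $6.37.
Cheapest feasible corner: $3.11.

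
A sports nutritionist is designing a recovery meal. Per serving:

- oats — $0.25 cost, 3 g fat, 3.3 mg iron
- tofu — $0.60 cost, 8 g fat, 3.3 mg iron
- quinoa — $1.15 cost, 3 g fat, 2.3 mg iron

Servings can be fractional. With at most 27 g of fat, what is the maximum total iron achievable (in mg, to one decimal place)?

29.7 mg

Iron per g fat: oats 1.1, quinoa 0.7667, tofu 0.4125.
With no serving limits, spend the whole fat allowance on oats: 27 g / 3 g × 3.3 mg = 29.7 mg.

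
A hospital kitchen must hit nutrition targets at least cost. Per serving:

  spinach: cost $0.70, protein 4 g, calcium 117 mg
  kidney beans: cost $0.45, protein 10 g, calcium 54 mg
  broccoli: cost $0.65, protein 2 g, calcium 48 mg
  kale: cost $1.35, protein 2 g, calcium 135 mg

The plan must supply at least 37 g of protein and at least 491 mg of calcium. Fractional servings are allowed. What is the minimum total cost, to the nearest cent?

A basic optimal solution has at most two foods positive. Try each food alone and each pair with both targets met exactly.
spinach only: max(37/4, 491/117) = 9.25 servings → $6.47.
kidney beans only: max(37/10, 491/54) = 9.093 servings → $4.09.
broccoli only: max(37/2, 491/48) = 18.5 servings → $12.03.
kale only: max(37/2, 491/135) = 18.5 servings → $24.98.
spinach + kidney beans with both tight: 3.052 servings and 2.479 servings → $3.25.
spinach + broccoli with both targets exact would need a negative amount; discard.
spinach + kale: intersection lies outside the first quadrant.
kidney beans + broccoli with both tight: 2.134 servings and 7.828 servings → $6.05.
kidney beans + kale with both tight: 3.231 servings and 2.345 servings → $4.62.
broccoli + kale: intersection lies outside the first quadrant.
Cheapest feasible corner: $3.25.

$3.25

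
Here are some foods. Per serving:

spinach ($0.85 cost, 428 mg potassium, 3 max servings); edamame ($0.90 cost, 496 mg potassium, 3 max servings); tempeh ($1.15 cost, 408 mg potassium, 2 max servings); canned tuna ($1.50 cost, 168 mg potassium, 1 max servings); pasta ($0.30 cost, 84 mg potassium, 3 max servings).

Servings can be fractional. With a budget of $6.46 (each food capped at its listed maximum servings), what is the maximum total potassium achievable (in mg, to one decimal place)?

3201.3 mg

Potassium per dollar: edamame 551.1, spinach 503.5, tempeh 354.8, pasta 280, canned tuna 112.
Take 3 servings of edamame: spends $2.70, +1488.0 mg potassium (running total 1488.0 mg).
Take 3 servings of spinach: spends $2.55, +1284.0 mg potassium (running total 2772.0 mg).
Take 1.052 servings of tempeh: spends $1.21, +429.3 mg potassium (running total 3201.3 mg).
Greedy by best ratio exhausts the cost allowance optimally: 3201.3 mg.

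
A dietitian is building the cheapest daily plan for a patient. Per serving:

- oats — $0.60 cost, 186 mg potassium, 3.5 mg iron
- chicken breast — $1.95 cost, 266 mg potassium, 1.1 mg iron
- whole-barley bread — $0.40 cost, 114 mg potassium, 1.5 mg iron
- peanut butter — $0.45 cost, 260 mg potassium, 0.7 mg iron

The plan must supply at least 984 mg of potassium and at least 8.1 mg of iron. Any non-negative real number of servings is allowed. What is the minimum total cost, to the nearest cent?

An LP optimum is at a vertex; with two nutrient constraints at most two foods are used. Check each candidate.
oats only: max(984/186, 8.1/3.5) = 5.29 servings → $3.17.
chicken breast only: max(984/266, 8.1/1.1) = 7.364 servings → $14.36.
whole-barley bread only: max(984/114, 8.1/1.5) = 8.632 servings → $3.45.
peanut butter only: max(984/260, 8.1/0.7) = 11.57 servings → $5.21.
oats + chicken breast with both tight: 1.476 servings and 2.667 servings → $6.09.
oats + whole-barley bread: the both-tight solution has a negative serving — not a feasible corner.
oats + peanut butter with both tight: 1.817 servings and 2.484 servings → $2.21.
chicken breast + whole-barley bread with both tight: 2.02 servings and 3.919 servings → $5.51.
chicken breast + peanut butter: intersection lies outside the first quadrant.
whole-barley bread + peanut butter with both tight: 4.569 servings and 1.781 servings → $2.63.
The minimum over all feasible corners is $2.21.

$2.21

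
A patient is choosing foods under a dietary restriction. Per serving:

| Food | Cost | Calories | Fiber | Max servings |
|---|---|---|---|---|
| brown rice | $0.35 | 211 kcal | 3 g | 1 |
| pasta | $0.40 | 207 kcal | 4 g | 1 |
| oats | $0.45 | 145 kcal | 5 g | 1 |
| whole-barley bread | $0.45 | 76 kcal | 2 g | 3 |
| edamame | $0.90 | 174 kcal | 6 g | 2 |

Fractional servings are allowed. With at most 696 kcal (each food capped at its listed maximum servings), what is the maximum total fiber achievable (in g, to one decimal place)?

Fiber per kcal: oats 0.03448, edamame 0.03448, whole-barley bread 0.02632, pasta 0.01932, brown rice 0.01422.
Take 1 serving of oats: uses 145 kcal, +5.0 g fiber (running total 5.0 g).
Take 2 servings of edamame: uses 348 kcal, +12.0 g fiber (running total 17.0 g).
Take 2.671 servings of whole-barley bread: uses 203 kcal, +5.3 g fiber (running total 22.3 g).
Filling greedily by fiber-per-kcal is optimal for one linear limit, giving 22.3 g.

22.3 g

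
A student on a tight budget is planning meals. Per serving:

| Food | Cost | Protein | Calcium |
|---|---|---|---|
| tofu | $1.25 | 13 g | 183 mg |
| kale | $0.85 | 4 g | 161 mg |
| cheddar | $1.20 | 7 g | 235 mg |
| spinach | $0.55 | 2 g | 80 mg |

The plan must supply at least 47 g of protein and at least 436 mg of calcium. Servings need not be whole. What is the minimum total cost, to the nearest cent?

$4.52

Two binding constraints pin down two serving amounts, so the optimal mix uses at most two foods. The candidates are each food alone (scaled to the tighter of protein/calcium) and each pair with both constraints tight.
tofu only: max(47/13, 436/183) = 3.615 servings → $4.52.
kale only: max(47/4, 436/161) = 11.75 servings → $9.99.
cheddar only: max(47/7, 436/235) = 6.714 servings → $8.06.
spinach only: max(47/2, 436/80) = 23.5 servings → $12.93.
tofu + kale with both targets exact would need a negative amount; discard.
tofu + cheddar: the both-tight solution has a negative serving — not a feasible corner.
tofu + spinach: intersection lies outside the first quadrant.
kale + cheddar: intersection lies outside the first quadrant.
kale + spinach with both targets exact would need a negative amount; discard.
cheddar + spinach with both targets exact would need a negative amount; discard.
The minimum over all feasible corners is $4.52.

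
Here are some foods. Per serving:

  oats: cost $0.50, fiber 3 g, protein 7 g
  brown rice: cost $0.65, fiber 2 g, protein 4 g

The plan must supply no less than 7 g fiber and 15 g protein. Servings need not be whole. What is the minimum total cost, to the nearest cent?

An LP optimum is at a vertex; with two nutrient constraints at most two foods are used. Check each candidate.
oats only: max(7/3, 15/7) = 2.333 servings → $1.17.
brown rice only: max(7/2, 15/4) = 3.75 servings → $2.44.
oats + brown rice with both tight: 1 serving and 2 servings → $1.80.
The minimum over all feasible corners is $1.17.

$1.17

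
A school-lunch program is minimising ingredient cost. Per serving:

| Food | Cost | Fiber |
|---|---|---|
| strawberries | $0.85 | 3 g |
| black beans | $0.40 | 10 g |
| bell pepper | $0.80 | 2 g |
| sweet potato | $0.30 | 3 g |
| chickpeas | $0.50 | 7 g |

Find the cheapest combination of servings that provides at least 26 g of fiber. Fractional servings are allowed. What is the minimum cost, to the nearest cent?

Cost per g of fiber: black beans $0.0400, chickpeas $0.0714, sweet potato $0.1000, strawberries $0.2833, bell pepper $0.4000.
With no serving limits, use only black beans: 26 g / 10 g = 2.6 servings × $0.40 = $1.04.

$1.04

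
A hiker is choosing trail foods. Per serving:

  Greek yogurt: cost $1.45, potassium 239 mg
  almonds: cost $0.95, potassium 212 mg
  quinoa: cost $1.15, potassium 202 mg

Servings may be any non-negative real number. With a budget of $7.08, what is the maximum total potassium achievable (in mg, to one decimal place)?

1580.0 mg

Potassium per dollar: almonds 223.2, quinoa 175.7, Greek yogurt 164.8.
With no serving limits, spend the whole cost allowance on almonds: $7.08 / $0.95 × 212 mg = 1580.0 mg.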